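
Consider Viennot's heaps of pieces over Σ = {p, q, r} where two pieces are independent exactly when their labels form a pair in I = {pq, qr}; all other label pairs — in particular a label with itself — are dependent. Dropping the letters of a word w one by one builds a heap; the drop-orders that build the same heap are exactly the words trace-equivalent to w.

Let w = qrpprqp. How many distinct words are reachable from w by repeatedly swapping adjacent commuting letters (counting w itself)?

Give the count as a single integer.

0(q) covers ∅
1(r) covers ∅
2(p) covers 1:r
3(p) covers 2:p
4(r) covers 3:p
5(q) covers 0:q
6(p) covers 4:r
floor of heap: 0:q, 1:r
completions by unplaced set U, small U first (add the entries for U minus each lowest piece of U):
  |U|=1: {5}:1  {6}:1
  |U|=2: {0,5}:1  {4,6}:1  {5,6}:2
  |U|=3: {0,5,6}:3  {3,4,6}:1  {4,5,6}:3
  |U|=4: {0,4,5,6}:6  {2,3,4,6}:1  {3,4,5,6}:4
  |U|=5: {0,3,4,5,6}:10  {1,2,3,4,6}:1  {2,3,4,5,6}:5
  start at 0(q): 6
  start at 1(r): 15
sum over floor = 21

21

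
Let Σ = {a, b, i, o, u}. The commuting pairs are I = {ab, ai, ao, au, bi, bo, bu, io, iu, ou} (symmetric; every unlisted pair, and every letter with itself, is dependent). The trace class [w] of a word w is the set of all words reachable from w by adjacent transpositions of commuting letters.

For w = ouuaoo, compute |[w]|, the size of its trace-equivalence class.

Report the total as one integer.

0(o) covers ∅
1(u) covers ∅
2(u) covers 1:u
3(a) covers ∅
4(o) covers 0:o
5(o) covers 4:o
floor of heap: 0:o, 1:u, 3:a
completions by unplaced set U, small U first (add the entries for U minus each lowest piece of U):
  |U|=1: {2}:1  {3}:1  {5}:1
  |U|=2: {1,2}:1  {2,3}:2  {2,5}:2  {3,5}:2  {4,5}:1
  |U|=3: {0,4,5}:1  {1,2,3}:3  {1,2,5}:3  {2,3,5}:6  {2,4,5}:3  {3,4,5}:3
  |U|=4: {0,2,4,5}:4  {0,3,4,5}:4  {1,2,3,5}:12  {1,2,4,5}:6  {2,3,4,5}:12
  start at 0(o): 30
  start at 1(u): 20
  start at 3(a): 10
sum over floor = 60

60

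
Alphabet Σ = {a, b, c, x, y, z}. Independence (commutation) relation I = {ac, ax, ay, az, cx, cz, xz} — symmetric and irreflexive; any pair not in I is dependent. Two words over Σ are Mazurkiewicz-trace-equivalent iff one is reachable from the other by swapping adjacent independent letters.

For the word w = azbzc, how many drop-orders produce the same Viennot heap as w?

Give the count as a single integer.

drop 0:a onto floor
drop 1:z onto floor
drop 2:b onto {0:a, 1:z}
drop 3:z onto {2:b}
drop 4:c onto {2:b}
ground layer = {0:a, 1:z}
drop-orders for the pieces not yet dropped (sum over which currently-grounded one goes next):
  1 to go: {3} 1  {4} 1
  2 to go: {3,4} 2
  3 to go: {2,3,4} 2
  if 0:a drops first: 2 orders
  if 1:z drops first: 2 orders
heap linearizations: 4

4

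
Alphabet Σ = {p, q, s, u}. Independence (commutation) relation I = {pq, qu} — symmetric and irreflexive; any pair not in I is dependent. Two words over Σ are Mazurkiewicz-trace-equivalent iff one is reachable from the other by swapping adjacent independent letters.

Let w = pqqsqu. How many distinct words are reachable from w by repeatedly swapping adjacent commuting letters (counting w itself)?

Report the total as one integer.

6

0(p) covers ∅
1(q) covers ∅
2(q) covers 1:q
3(s) covers 0:p, 2:q
4(q) covers 3:s
5(u) covers 3:s
floor of heap: 0:p, 1:q
completions by unplaced set U, small U first (add the entries for U minus each lowest piece of U):
  |U|=1: {4}:1  {5}:1
  |U|=2: {4,5}:2
  |U|=3: {3,4,5}:2
  |U|=4: {0,3,4,5}:2  {2,3,4,5}:2
  start at 0(p): 2
  start at 1(q): 4
sum over floor = 6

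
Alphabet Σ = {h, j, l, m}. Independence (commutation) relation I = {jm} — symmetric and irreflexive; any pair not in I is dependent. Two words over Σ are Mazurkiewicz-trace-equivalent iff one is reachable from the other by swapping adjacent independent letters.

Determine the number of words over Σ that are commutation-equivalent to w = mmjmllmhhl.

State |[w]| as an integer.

#0=m has no predecessor
#1=m depends on [0:m]
#2=j has no predecessor
#3=m depends on [1:m]
#4=l depends on [2:j, 3:m]
#5=l depends on [4:l]
#6=m depends on [5:l]
#7=h depends on [6:m]
#8=h depends on [7:h]
#9=l depends on [8:h]
sources: [0:m, 2:j]
N(rest) = Σ N(rest − s) over sources s of rest; N(one piece) = 1:
  size 1 → [9]=1
  size 2 → [8,9]=1
  size 3 → [7,8,9]=1
  size 4 → [6,7,8,9]=1
  size 5 → [5,6,7,8,9]=1
  size 6 → [4,5,6,7,8,9]=1
  size 7 → [2,4,5,6,7,8,9]=1  [3,4,5,6,7,8,9]=1
  size 8 → [1,3,4,5,6,7,8,9]=1  [2,3,4,5,6,7,8,9]=2
  first=0(m) contributes 3
  first=2(j) contributes 1
|[w]| = 4

4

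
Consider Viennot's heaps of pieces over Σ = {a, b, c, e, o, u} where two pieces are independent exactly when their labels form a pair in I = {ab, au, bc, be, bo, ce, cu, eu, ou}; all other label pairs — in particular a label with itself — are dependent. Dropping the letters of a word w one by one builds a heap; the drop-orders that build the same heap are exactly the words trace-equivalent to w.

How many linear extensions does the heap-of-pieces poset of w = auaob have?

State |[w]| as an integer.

10

#0=a has no predecessor
#1=u has no predecessor
#2=a depends on [0:a]
#3=o depends on [2:a]
#4=b depends on [1:u]
sources: [0:a, 1:u]
N(rest) = Σ N(rest − s) over sources s of rest; N(one piece) = 1:
  size 1 → [3]=1  [4]=1
  size 2 → [1,4]=1  [2,3]=1  [3,4]=2
  size 3 → [0,2,3]=1  [1,3,4]=3  [2,3,4]=3
  first=0(a) contributes 6
  first=1(u) contributes 4
|[w]| = 10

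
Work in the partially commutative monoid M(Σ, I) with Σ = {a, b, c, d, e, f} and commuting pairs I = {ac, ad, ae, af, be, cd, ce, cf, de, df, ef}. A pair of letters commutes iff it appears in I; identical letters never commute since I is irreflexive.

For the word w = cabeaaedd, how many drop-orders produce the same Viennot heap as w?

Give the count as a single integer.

432

#0=c has no predecessor
#1=a has no predecessor
#2=b depends on [0:c, 1:a]
#3=e has no predecessor
#4=a depends on [2:b]
#5=a depends on [4:a]
#6=e depends on [3:e]
#7=d depends on [2:b]
#8=d depends on [7:d]
sources: [0:c, 1:a, 3:e]
N(rest) = Σ N(rest − s) over sources s of rest; N(one piece) = 1:
  size 1 → [5]=1  [6]=1  [8]=1
  size 2 → [3,6]=1  [4,5]=1  [5,6]=2  [5,8]=2  [6,8]=2  [7,8]=1
  size 3 → [3,5,6]=3  [3,6,8]=3  [4,5,6]=3  [4,5,8]=3  [5,6,8]=6  [5,7,8]=3  [6,7,8]=3
  size 4 → [3,4,5,6]=6  [3,5,6,8]=12  [3,6,7,8]=6  [4,5,6,8]=12  [4,5,7,8]=6  [5,6,7,8]=12
  size 5 → [2,4,5,7,8]=6  [3,4,5,6,8]=30  [3,5,6,7,8]=30  [4,5,6,7,8]=30
  size 6 → [0,2,4,5,7,8]=6  [1,2,4,5,7,8]=6  [2,4,5,6,7,8]=36  [3,4,5,6,7,8]=90
  size 7 → [0,1,2,4,5,7,8]=12  [0,2,4,5,6,7,8]=42  [1,2,4,5,6,7,8]=42  [2,3,4,5,6,7,8]=126
  first=0(c) contributes 168
  first=1(a) contributes 168
  first=3(e) contributes 96
|[w]| = 432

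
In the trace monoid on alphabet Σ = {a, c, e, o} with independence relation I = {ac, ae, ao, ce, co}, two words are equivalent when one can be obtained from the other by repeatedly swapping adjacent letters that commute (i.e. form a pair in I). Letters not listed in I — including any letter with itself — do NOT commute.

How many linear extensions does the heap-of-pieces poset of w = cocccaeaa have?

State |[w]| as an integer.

1260

piece 0:c — minimal
piece 1:o — minimal
piece 2:c rests on {0:c}
piece 3:c rests on {2:c}
piece 4:c rests on {3:c}
piece 5:a — minimal
piece 6:e rests on {1:o}
piece 7:a rests on {5:a}
piece 8:a rests on {7:a}
minimal pieces: {0:c, 1:o, 5:a}
ways to finish when only these pieces remain (= sum over removing one remaining piece with nothing left below it):
  1 left: {4}→1  {6}→1  {8}→1
  2 left: {1,6}→1  {3,4}→1  {4,6}→2  {4,8}→2  {6,8}→2  {7,8}→1
  3 left: {1,4,6}→3  {1,6,8}→3  {2,3,4}→1  {3,4,6}→3  {3,4,8}→3  {4,6,8}→6  {4,7,8}→3  {5,7,8}→1  {6,7,8}→3
  4 left: {0,2,3,4}→1  {1,3,4,6}→6  {1,4,6,8}→12  {1,6,7,8}→6  {2,3,4,6}→4  {2,3,4,8}→4  {3,4,6,8}→12  {3,4,7,8}→6  {4,5,7,8}→4  {4,6,7,8}→12  {5,6,7,8}→4
  5 left: {0,2,3,4,6}→5  {0,2,3,4,8}→5  {1,2,3,4,6}→10  {1,3,4,6,8}→30  {1,4,6,7,8}→30  {1,5,6,7,8}→10  {2,3,4,6,8}→20  {2,3,4,7,8}→10  {3,4,5,7,8}→10  {3,4,6,7,8}→30  {4,5,6,7,8}→20
  6 left: {0,1,2,3,4,6}→15  {0,2,3,4,6,8}→30  {0,2,3,4,7,8}→15  {1,2,3,4,6,8}→60  {1,3,4,6,7,8}→90  {1,4,5,6,7,8}→60  {2,3,4,5,7,8}→20  {2,3,4,6,7,8}→60  {3,4,5,6,7,8}→60
  7 left: {0,1,2,3,4,6,8}→105  {0,2,3,4,5,7,8}→35  {0,2,3,4,6,7,8}→105  {1,2,3,4,6,7,8}→210  {1,3,4,5,6,7,8}→210  {2,3,4,5,6,7,8}→140
  placing 0:c first → 560 extensions
  placing 1:o first → 280 extensions
  placing 5:a first → 420 extensions
total linear extensions = 1260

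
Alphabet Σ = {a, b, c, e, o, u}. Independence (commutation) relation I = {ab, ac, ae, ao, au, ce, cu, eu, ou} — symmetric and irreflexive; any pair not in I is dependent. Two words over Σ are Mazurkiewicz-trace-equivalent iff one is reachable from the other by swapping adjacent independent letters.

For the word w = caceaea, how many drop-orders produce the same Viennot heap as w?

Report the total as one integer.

piece 0:c — minimal
piece 1:a — minimal
piece 2:c rests on {0:c}
piece 3:e — minimal
piece 4:a rests on {1:a}
piece 5:e rests on {3:e}
piece 6:a rests on {4:a}
minimal pieces: {0:c, 1:a, 3:e}
ways to finish when only these pieces remain (= sum over removing one remaining piece with nothing left below it):
  1 left: {2}→1  {5}→1  {6}→1
  2 left: {0,2}→1  {2,5}→2  {2,6}→2  {3,5}→1  {4,6}→1  {5,6}→2
  3 left: {0,2,5}→3  {0,2,6}→3  {1,4,6}→1  {2,3,5}→3  {2,4,6}→3  {2,5,6}→6  {3,5,6}→3  {4,5,6}→3
  4 left: {0,2,3,5}→6  {0,2,4,6}→6  {0,2,5,6}→12  {1,2,4,6}→4  {1,4,5,6}→4  {2,3,5,6}→12  {2,4,5,6}→12  {3,4,5,6}→6
  5 left: {0,1,2,4,6}→10  {0,2,3,5,6}→30  {0,2,4,5,6}→30  {1,2,4,5,6}→20  {1,3,4,5,6}→10  {2,3,4,5,6}→30
  placing 0:c first → 60 extensions
  placing 1:a first → 90 extensions
  placing 3:e first → 60 extensions
total linear extensions = 210

210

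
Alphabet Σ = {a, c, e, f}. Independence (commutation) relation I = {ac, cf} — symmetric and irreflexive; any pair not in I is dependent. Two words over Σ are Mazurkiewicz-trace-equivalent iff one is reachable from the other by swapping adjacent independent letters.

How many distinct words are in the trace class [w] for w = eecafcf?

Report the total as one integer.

10

piece 0:e — minimal
piece 1:e rests on {0:e}
piece 2:c rests on {1:e}
piece 3:a rests on {1:e}
piece 4:f rests on {3:a}
piece 5:c rests on {2:c}
piece 6:f rests on {4:f}
minimal pieces: {0:e}
ways to finish when only these pieces remain (= sum over removing one remaining piece with nothing left below it):
  1 left: {5}→1  {6}→1
  2 left: {2,5}→1  {4,6}→1  {5,6}→2
  3 left: {2,5,6}→3  {3,4,6}→1  {4,5,6}→3
  4 left: {2,4,5,6}→6  {3,4,5,6}→4
  5 left: {2,3,4,5,6}→10
  placing 0:e first → 10 extensions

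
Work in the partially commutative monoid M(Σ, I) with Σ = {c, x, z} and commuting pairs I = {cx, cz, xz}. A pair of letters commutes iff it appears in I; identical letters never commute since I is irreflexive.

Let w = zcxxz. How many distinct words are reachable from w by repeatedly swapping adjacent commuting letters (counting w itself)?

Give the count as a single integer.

0(z) covers ∅
1(c) covers ∅
2(x) covers ∅
3(x) covers 2:x
4(z) covers 0:z
floor of heap: 0:z, 1:c, 2:x
completions by unplaced set U, small U first (add the entries for U minus each lowest piece of U):
  |U|=1: {1}:1  {3}:1  {4}:1
  |U|=2: {0,4}:1  {1,3}:2  {1,4}:2  {2,3}:1  {3,4}:2
  |U|=3: {0,1,4}:3  {0,3,4}:3  {1,2,3}:3  {1,3,4}:6  {2,3,4}:3
  start at 0(z): 12
  start at 1(c): 6
  start at 2(x): 12
sum over floor = 30

30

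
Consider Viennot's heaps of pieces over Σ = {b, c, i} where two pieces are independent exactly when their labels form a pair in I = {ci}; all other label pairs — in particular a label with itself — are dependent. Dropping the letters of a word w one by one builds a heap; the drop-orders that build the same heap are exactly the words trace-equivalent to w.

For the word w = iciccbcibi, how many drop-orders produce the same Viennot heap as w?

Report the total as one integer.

piece 0:i — minimal
piece 1:c — minimal
piece 2:i rests on {0:i}
piece 3:c rests on {1:c}
piece 4:c rests on {3:c}
piece 5:b rests on {2:i, 4:c}
piece 6:c rests on {5:b}
piece 7:i rests on {5:b}
piece 8:b rests on {6:c, 7:i}
piece 9:i rests on {8:b}
minimal pieces: {0:i, 1:c}
ways to finish when only these pieces remain (= sum over removing one remaining piece with nothing left below it):
  1 left: {9}→1
  2 left: {8,9}→1
  3 left: {6,8,9}→1  {7,8,9}→1
  4 left: {6,7,8,9}→2
  5 left: {5,6,7,8,9}→2
  6 left: {2,5,6,7,8,9}→2  {4,5,6,7,8,9}→2
  7 left: {0,2,5,6,7,8,9}→2  {2,4,5,6,7,8,9}→4  {3,4,5,6,7,8,9}→2
  8 left: {0,2,4,5,6,7,8,9}→6  {1,3,4,5,6,7,8,9}→2  {2,3,4,5,6,7,8,9}→6
  placing 0:i first → 8 extensions
  placing 1:c first → 12 extensions
total linear extensions = 20

20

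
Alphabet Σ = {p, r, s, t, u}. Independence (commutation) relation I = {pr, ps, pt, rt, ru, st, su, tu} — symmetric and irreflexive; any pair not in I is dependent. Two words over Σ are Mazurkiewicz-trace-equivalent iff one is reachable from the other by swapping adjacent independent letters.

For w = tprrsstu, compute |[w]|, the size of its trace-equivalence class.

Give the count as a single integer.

420

piece 0:t — minimal
piece 1:p — minimal
piece 2:r — minimal
piece 3:r rests on {2:r}
piece 4:s rests on {3:r}
piece 5:s rests on {4:s}
piece 6:t rests on {0:t}
piece 7:u rests on {1:p}
minimal pieces: {0:t, 1:p, 2:r}
ways to finish when only these pieces remain (= sum over removing one remaining piece with nothing left below it):
  1 left: {5}→1  {6}→1  {7}→1
  2 left: {0,6}→1  {1,7}→1  {4,5}→1  {5,6}→2  {5,7}→2  {6,7}→2
  3 left: {0,5,6}→3  {0,6,7}→3  {1,5,7}→3  {1,6,7}→3  {3,4,5}→1  {4,5,6}→3  {4,5,7}→3  {5,6,7}→6
  4 left: {0,1,6,7}→6  {0,4,5,6}→6  {0,5,6,7}→12  {1,4,5,7}→6  {1,5,6,7}→12  {2,3,4,5}→1  {3,4,5,6}→4  {3,4,5,7}→4  {4,5,6,7}→12
  5 left: {0,1,5,6,7}→30  {0,3,4,5,6}→10  {0,4,5,6,7}→30  {1,3,4,5,7}→10  {1,4,5,6,7}→30  {2,3,4,5,6}→5  {2,3,4,5,7}→5  {3,4,5,6,7}→20
  6 left: {0,1,4,5,6,7}→90  {0,2,3,4,5,6}→15  {0,3,4,5,6,7}→60  {1,2,3,4,5,7}→15  {1,3,4,5,6,7}→60  {2,3,4,5,6,7}→30
  placing 0:t first → 105 extensions
  placing 1:p first → 105 extensions
  placing 2:r first → 210 extensions
total linear extensions = 420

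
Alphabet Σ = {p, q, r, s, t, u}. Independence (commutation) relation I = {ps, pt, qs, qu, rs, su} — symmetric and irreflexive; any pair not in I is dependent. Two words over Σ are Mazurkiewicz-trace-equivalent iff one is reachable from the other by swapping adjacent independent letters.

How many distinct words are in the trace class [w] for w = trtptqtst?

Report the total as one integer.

3

piece 0:t — minimal
piece 1:r rests on {0:t}
piece 2:t rests on {1:r}
piece 3:p rests on {1:r}
piece 4:t rests on {2:t}
piece 5:q rests on {3:p, 4:t}
piece 6:t rests on {5:q}
piece 7:s rests on {6:t}
piece 8:t rests on {7:s}
minimal pieces: {0:t}
ways to finish when only these pieces remain (= sum over removing one remaining piece with nothing left below it):
  1 left: {8}→1
  2 left: {7,8}→1
  3 left: {6,7,8}→1
  4 left: {5,6,7,8}→1
  5 left: {3,5,6,7,8}→1  {4,5,6,7,8}→1
  6 left: {2,4,5,6,7,8}→1  {3,4,5,6,7,8}→2
  7 left: {2,3,4,5,6,7,8}→3
  placing 0:t first → 3 extensions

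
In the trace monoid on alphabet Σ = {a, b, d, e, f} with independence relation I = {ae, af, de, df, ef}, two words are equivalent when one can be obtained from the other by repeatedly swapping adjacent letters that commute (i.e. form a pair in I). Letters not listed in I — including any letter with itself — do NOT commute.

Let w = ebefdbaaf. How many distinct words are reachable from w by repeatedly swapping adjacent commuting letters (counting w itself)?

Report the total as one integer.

18

piece 0:e — minimal
piece 1:b rests on {0:e}
piece 2:e rests on {1:b}
piece 3:f rests on {1:b}
piece 4:d rests on {1:b}
piece 5:b rests on {2:e, 3:f, 4:d}
piece 6:a rests on {5:b}
piece 7:a rests on {6:a}
piece 8:f rests on {5:b}
minimal pieces: {0:e}
ways to finish when only these pieces remain (= sum over removing one remaining piece with nothing left below it):
  1 left: {7}→1  {8}→1
  2 left: {6,7}→1  {7,8}→2
  3 left: {6,7,8}→3
  4 left: {5,6,7,8}→3
  5 left: {2,5,6,7,8}→3  {3,5,6,7,8}→3  {4,5,6,7,8}→3
  6 left: {2,3,5,6,7,8}→6  {2,4,5,6,7,8}→6  {3,4,5,6,7,8}→6
  7 left: {2,3,4,5,6,7,8}→18
  placing 0:e first → 18 extensions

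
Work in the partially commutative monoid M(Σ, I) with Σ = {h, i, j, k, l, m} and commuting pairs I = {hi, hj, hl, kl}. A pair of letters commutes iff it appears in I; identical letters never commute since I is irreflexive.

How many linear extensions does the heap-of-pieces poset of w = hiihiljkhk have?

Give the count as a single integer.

21

drop 0:h onto floor
drop 1:i onto floor
drop 2:i onto {1:i}
drop 3:h onto {0:h}
drop 4:i onto {2:i}
drop 5:l onto {4:i}
drop 6:j onto {5:l}
drop 7:k onto {3:h, 6:j}
drop 8:h onto {7:k}
drop 9:k onto {8:h}
ground layer = {0:h, 1:i}
drop-orders for the pieces not yet dropped (sum over which currently-grounded one goes next):
  1 to go: {9} 1
  2 to go: {8,9} 1
  3 to go: {7,8,9} 1
  4 to go: {3,7,8,9} 1  {6,7,8,9} 1
  5 to go: {0,3,7,8,9} 1  {3,6,7,8,9} 2  {5,6,7,8,9} 1
  6 to go: {0,3,6,7,8,9} 3  {3,5,6,7,8,9} 3  {4,5,6,7,8,9} 1
  7 to go: {0,3,5,6,7,8,9} 6  {2,4,5,6,7,8,9} 1  {3,4,5,6,7,8,9} 4
  8 to go: {0,3,4,5,6,7,8,9} 10  {1,2,4,5,6,7,8,9} 1  {2,3,4,5,6,7,8,9} 5
  if 0:h drops first: 6 orders
  if 1:i drops first: 15 orders
heap linearizations: 21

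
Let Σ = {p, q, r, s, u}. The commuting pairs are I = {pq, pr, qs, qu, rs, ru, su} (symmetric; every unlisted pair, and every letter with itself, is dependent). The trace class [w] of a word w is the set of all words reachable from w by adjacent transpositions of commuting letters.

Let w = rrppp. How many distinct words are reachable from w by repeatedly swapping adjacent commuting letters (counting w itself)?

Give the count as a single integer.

10

0(r) covers ∅
1(r) covers 0:r
2(p) covers ∅
3(p) covers 2:p
4(p) covers 3:p
floor of heap: 0:r, 2:p
completions by unplaced set U, small U first (add the entries for U minus each lowest piece of U):
  |U|=1: {1}:1  {4}:1
  |U|=2: {0,1}:1  {1,4}:2  {3,4}:1
  |U|=3: {0,1,4}:3  {1,3,4}:3  {2,3,4}:1
  start at 0(r): 4
  start at 2(p): 6
sum over floor = 10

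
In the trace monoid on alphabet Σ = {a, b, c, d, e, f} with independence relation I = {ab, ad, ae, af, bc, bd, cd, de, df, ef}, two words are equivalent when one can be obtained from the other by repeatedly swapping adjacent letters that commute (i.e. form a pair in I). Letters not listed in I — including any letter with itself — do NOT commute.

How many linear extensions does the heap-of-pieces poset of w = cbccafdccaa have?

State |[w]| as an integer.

drop 0:c onto floor
drop 1:b onto floor
drop 2:c onto {0:c}
drop 3:c onto {2:c}
drop 4:a onto {3:c}
drop 5:f onto {1:b, 3:c}
drop 6:d onto floor
drop 7:c onto {4:a, 5:f}
drop 8:c onto {7:c}
drop 9:a onto {8:c}
drop 10:a onto {9:a}
ground layer = {0:c, 1:b, 6:d}
drop-orders for the pieces not yet dropped (sum over which currently-grounded one goes next):
  1 to go: {6} 1  {10} 1
  2 to go: {6,10} 2  {9,10} 1
  3 to go: {6,9,10} 3  {8,9,10} 1
  4 to go: {6,8,9,10} 4  {7,8,9,10} 1
  5 to go: {4,7,8,9,10} 1  {5,7,8,9,10} 1  {6,7,8,9,10} 5
  6 to go: {1,5,7,8,9,10} 1  {4,5,7,8,9,10} 2  {4,6,7,8,9,10} 6  {5,6,7,8,9,10} 6
  7 to go: {1,4,5,7,8,9,10} 3  {1,5,6,7,8,9,10} 7  {3,4,5,7,8,9,10} 2  {4,5,6,7,8,9,10} 14
  8 to go: {1,3,4,5,7,8,9,10} 5  {1,4,5,6,7,8,9,10} 24  {2,3,4,5,7,8,9,10} 2  {3,4,5,6,7,8,9,10} 16
  9 to go: {0,2,3,4,5,7,8,9,10} 2  {1,2,3,4,5,7,8,9,10} 7  {1,3,4,5,6,7,8,9,10} 45  {2,3,4,5,6,7,8,9,10} 18
  if 0:c drops first: 70 orders
  if 1:b drops first: 20 orders
  if 6:d drops first: 9 orders
heap linearizations: 99

99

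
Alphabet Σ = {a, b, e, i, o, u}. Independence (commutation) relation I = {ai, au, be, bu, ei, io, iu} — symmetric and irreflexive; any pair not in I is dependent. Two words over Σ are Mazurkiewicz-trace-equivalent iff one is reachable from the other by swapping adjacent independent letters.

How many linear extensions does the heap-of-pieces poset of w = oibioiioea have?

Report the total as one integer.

drop 0:o onto floor
drop 1:i onto floor
drop 2:b onto {0:o, 1:i}
drop 3:i onto {2:b}
drop 4:o onto {2:b}
drop 5:i onto {3:i}
drop 6:i onto {5:i}
drop 7:o onto {4:o}
drop 8:e onto {7:o}
drop 9:a onto {8:e}
ground layer = {0:o, 1:i}
drop-orders for the pieces not yet dropped (sum over which currently-grounded one goes next):
  1 to go: {6} 1  {9} 1
  2 to go: {5,6} 1  {6,9} 2  {8,9} 1
  3 to go: {3,5,6} 1  {5,6,9} 3  {6,8,9} 3  {7,8,9} 1
  4 to go: {3,5,6,9} 4  {4,7,8,9} 1  {5,6,8,9} 6  {6,7,8,9} 4
  5 to go: {3,5,6,8,9} 10  {4,6,7,8,9} 5  {5,6,7,8,9} 10
  6 to go: {3,5,6,7,8,9} 20  {4,5,6,7,8,9} 15
  7 to go: {3,4,5,6,7,8,9} 35
  8 to go: {2,3,4,5,6,7,8,9} 35
  if 0:o drops first: 35 orders
  if 1:i drops first: 35 orders
heap linearizations: 70

70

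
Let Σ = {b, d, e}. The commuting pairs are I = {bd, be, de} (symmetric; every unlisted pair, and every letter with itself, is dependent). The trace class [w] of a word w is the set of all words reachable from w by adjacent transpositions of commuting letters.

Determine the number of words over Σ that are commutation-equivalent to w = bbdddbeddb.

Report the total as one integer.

piece 0:b — minimal
piece 1:b rests on {0:b}
piece 2:d — minimal
piece 3:d rests on {2:d}
piece 4:d rests on {3:d}
piece 5:b rests on {1:b}
piece 6:e — minimal
piece 7:d rests on {4:d}
piece 8:d rests on {7:d}
piece 9:b rests on {5:b}
minimal pieces: {0:b, 2:d, 6:e}
ways to finish when only these pieces remain (= sum over removing one remaining piece with nothing left below it):
  1 left: {6}→1  {8}→1  {9}→1
  2 left: {5,9}→1  {6,8}→2  {6,9}→2  {7,8}→1  {8,9}→2
  3 left: {1,5,9}→1  {4,7,8}→1  {5,6,9}→3  {5,8,9}→3  {6,7,8}→3  {6,8,9}→6  {7,8,9}→3
  4 left: {0,1,5,9}→1  {1,5,6,9}→4  {1,5,8,9}→4  {3,4,7,8}→1  {4,6,7,8}→4  {4,7,8,9}→4  {5,6,8,9}→12  {5,7,8,9}→6  {6,7,8,9}→12
  5 left: {0,1,5,6,9}→5  {0,1,5,8,9}→5  {1,5,6,8,9}→20  {1,5,7,8,9}→10  {2,3,4,7,8}→1  {3,4,6,7,8}→5  {3,4,7,8,9}→5  {4,5,7,8,9}→10  {4,6,7,8,9}→20  {5,6,7,8,9}→30
  6 left: {0,1,5,6,8,9}→30  {0,1,5,7,8,9}→15  {1,4,5,7,8,9}→20  {1,5,6,7,8,9}→60  {2,3,4,6,7,8}→6  {2,3,4,7,8,9}→6  {3,4,5,7,8,9}→15  {3,4,6,7,8,9}→30  {4,5,6,7,8,9}→60
  7 left: {0,1,4,5,7,8,9}→35  {0,1,5,6,7,8,9}→105  {1,3,4,5,7,8,9}→35  {1,4,5,6,7,8,9}→140  {2,3,4,5,7,8,9}→21  {2,3,4,6,7,8,9}→42  {3,4,5,6,7,8,9}→105
  8 left: {0,1,3,4,5,7,8,9}→70  {0,1,4,5,6,7,8,9}→280  {1,2,3,4,5,7,8,9}→56  {1,3,4,5,6,7,8,9}→280  {2,3,4,5,6,7,8,9}→168
  placing 0:b first → 504 extensions
  placing 2:d first → 630 extensions
  placing 6:e first → 126 extensions
total linear extensions = 1260

1260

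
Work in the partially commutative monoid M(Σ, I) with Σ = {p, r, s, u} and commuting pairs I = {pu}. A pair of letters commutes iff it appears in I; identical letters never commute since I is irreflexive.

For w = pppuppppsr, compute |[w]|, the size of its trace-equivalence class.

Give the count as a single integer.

8

#0=p has no predecessor
#1=p depends on [0:p]
#2=p depends on [1:p]
#3=u has no predecessor
#4=p depends on [2:p]
#5=p depends on [4:p]
#6=p depends on [5:p]
#7=p depends on [6:p]
#8=s depends on [3:u, 7:p]
#9=r depends on [8:s]
sources: [0:p, 3:u]
N(rest) = Σ N(rest − s) over sources s of rest; N(one piece) = 1:
  size 1 → [9]=1
  size 2 → [8,9]=1
  size 3 → [3,8,9]=1  [7,8,9]=1
  size 4 → [3,7,8,9]=2  [6,7,8,9]=1
  size 5 → [3,6,7,8,9]=3  [5,6,7,8,9]=1
  size 6 → [3,5,6,7,8,9]=4  [4,5,6,7,8,9]=1
  size 7 → [2,4,5,6,7,8,9]=1  [3,4,5,6,7,8,9]=5
  size 8 → [1,2,4,5,6,7,8,9]=1  [2,3,4,5,6,7,8,9]=6
  first=0(p) contributes 7
  first=3(u) contributes 1
|[w]| = 8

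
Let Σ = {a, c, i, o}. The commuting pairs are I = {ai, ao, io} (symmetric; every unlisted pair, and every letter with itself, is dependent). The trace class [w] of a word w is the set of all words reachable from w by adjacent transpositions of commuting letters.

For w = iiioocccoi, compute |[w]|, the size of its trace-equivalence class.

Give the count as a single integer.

20

piece 0:i — minimal
piece 1:i rests on {0:i}
piece 2:i rests on {1:i}
piece 3:o — minimal
piece 4:o rests on {3:o}
piece 5:c rests on {2:i, 4:o}
piece 6:c rests on {5:c}
piece 7:c rests on {6:c}
piece 8:o rests on {7:c}
piece 9:i rests on {7:c}
minimal pieces: {0:i, 3:o}
ways to finish when only these pieces remain (= sum over removing one remaining piece with nothing left below it):
  1 left: {8}→1  {9}→1
  2 left: {8,9}→2
  3 left: {7,8,9}→2
  4 left: {6,7,8,9}→2
  5 left: {5,6,7,8,9}→2
  6 left: {2,5,6,7,8,9}→2  {4,5,6,7,8,9}→2
  7 left: {1,2,5,6,7,8,9}→2  {2,4,5,6,7,8,9}→4  {3,4,5,6,7,8,9}→2
  8 left: {0,1,2,5,6,7,8,9}→2  {1,2,4,5,6,7,8,9}→6  {2,3,4,5,6,7,8,9}→6
  placing 0:i first → 12 extensions
  placing 3:o first → 8 extensions
total linear extensions = 20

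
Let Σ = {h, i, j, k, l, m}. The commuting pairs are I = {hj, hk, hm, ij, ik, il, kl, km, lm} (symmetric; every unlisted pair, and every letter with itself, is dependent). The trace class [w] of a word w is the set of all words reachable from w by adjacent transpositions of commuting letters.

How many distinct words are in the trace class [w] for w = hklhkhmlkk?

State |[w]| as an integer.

0(h) covers ∅
1(k) covers ∅
2(l) covers 0:h
3(h) covers 2:l
4(k) covers 1:k
5(h) covers 3:h
6(m) covers ∅
7(l) covers 5:h
8(k) covers 4:k
9(k) covers 8:k
floor of heap: 0:h, 1:k, 6:m
completions by unplaced set U, small U first (add the entries for U minus each lowest piece of U):
  |U|=1: {6}:1  {7}:1  {9}:1
  |U|=2: {5,7}:1  {6,7}:2  {6,9}:2  {7,9}:2  {8,9}:1
  |U|=3: {3,5,7}:1  {4,8,9}:1  {5,6,7}:3  {5,7,9}:3  {6,7,9}:6  {6,8,9}:3  {7,8,9}:3
  |U|=4: {1,4,8,9}:1  {2,3,5,7}:1  {3,5,6,7}:4  {3,5,7,9}:4  {4,6,8,9}:4  {4,7,8,9}:4  {5,6,7,9}:12  {5,7,8,9}:6  {6,7,8,9}:12
  |U|=5: {0,2,3,5,7}:1  {1,4,6,8,9}:5  {1,4,7,8,9}:5  {2,3,5,6,7}:5  {2,3,5,7,9}:5  {3,5,6,7,9}:20  {3,5,7,8,9}:10  {4,5,7,8,9}:10  {4,6,7,8,9}:20  {5,6,7,8,9}:30
  |U|=6: {0,2,3,5,6,7}:6  {0,2,3,5,7,9}:6  {1,4,5,7,8,9}:15  {1,4,6,7,8,9}:30  {2,3,5,6,7,9}:30  {2,3,5,7,8,9}:15  {3,4,5,7,8,9}:20  {3,5,6,7,8,9}:60  {4,5,6,7,8,9}:60
  |U|=7: {0,2,3,5,6,7,9}:42  {0,2,3,5,7,8,9}:21  {1,3,4,5,7,8,9}:35  {1,4,5,6,7,8,9}:105  {2,3,4,5,7,8,9}:35  {2,3,5,6,7,8,9}:105  {3,4,5,6,7,8,9}:140
  |U|=8: {0,2,3,4,5,7,8,9}:56  {0,2,3,5,6,7,8,9}:168  {1,2,3,4,5,7,8,9}:70  {1,3,4,5,6,7,8,9}:280  {2,3,4,5,6,7,8,9}:280
  start at 0(h): 630
  start at 1(k): 504
  start at 6(m): 126
sum over floor = 1260

1260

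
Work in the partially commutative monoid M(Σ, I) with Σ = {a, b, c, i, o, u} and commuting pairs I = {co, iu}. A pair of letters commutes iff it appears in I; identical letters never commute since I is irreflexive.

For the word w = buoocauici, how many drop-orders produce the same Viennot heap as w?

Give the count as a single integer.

6

piece 0:b — minimal
piece 1:u rests on {0:b}
piece 2:o rests on {1:u}
piece 3:o rests on {2:o}
piece 4:c rests on {1:u}
piece 5:a rests on {3:o, 4:c}
piece 6:u rests on {5:a}
piece 7:i rests on {5:a}
piece 8:c rests on {6:u, 7:i}
piece 9:i rests on {8:c}
minimal pieces: {0:b}
ways to finish when only these pieces remain (= sum over removing one remaining piece with nothing left below it):
  1 left: {9}→1
  2 left: {8,9}→1
  3 left: {6,8,9}→1  {7,8,9}→1
  4 left: {6,7,8,9}→2
  5 left: {5,6,7,8,9}→2
  6 left: {3,5,6,7,8,9}→2  {4,5,6,7,8,9}→2
  7 left: {2,3,5,6,7,8,9}→2  {3,4,5,6,7,8,9}→4
  8 left: {2,3,4,5,6,7,8,9}→6
  placing 0:b first → 6 extensions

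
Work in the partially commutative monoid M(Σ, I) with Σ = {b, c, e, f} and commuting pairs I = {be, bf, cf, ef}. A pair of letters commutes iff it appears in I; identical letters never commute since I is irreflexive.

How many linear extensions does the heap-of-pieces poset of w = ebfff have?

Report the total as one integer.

20

0(e) covers ∅
1(b) covers ∅
2(f) covers ∅
3(f) covers 2:f
4(f) covers 3:f
floor of heap: 0:e, 1:b, 2:f
completions by unplaced set U, small U first (add the entries for U minus each lowest piece of U):
  |U|=1: {0}:1  {1}:1  {4}:1
  |U|=2: {0,1}:2  {0,4}:2  {1,4}:2  {3,4}:1
  |U|=3: {0,1,4}:6  {0,3,4}:3  {1,3,4}:3  {2,3,4}:1
  start at 0(e): 4
  start at 1(b): 4
  start at 2(f): 12
sum over floor = 20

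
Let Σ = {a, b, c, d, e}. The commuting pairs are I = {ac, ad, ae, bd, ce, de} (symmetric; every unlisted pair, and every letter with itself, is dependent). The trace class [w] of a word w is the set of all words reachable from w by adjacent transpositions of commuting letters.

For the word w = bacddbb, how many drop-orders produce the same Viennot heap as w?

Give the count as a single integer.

16

drop 0:b onto floor
drop 1:a onto {0:b}
drop 2:c onto {0:b}
drop 3:d onto {2:c}
drop 4:d onto {3:d}
drop 5:b onto {1:a, 2:c}
drop 6:b onto {5:b}
ground layer = {0:b}
drop-orders for the pieces not yet dropped (sum over which currently-grounded one goes next):
  1 to go: {4} 1  {6} 1
  2 to go: {3,4} 1  {4,6} 2  {5,6} 1
  3 to go: {1,5,6} 1  {3,4,6} 3  {4,5,6} 3
  4 to go: {1,4,5,6} 4  {3,4,5,6} 6
  5 to go: {1,3,4,5,6} 10  {2,3,4,5,6} 6
  if 0:b drops first: 16 orders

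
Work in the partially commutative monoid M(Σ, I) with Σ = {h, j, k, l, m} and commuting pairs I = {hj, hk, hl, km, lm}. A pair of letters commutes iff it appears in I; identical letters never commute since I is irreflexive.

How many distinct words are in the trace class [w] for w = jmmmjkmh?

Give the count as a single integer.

3

piece 0:j — minimal
piece 1:m rests on {0:j}
piece 2:m rests on {1:m}
piece 3:m rests on {2:m}
piece 4:j rests on {3:m}
piece 5:k rests on {4:j}
piece 6:m rests on {4:j}
piece 7:h rests on {6:m}
minimal pieces: {0:j}
ways to finish when only these pieces remain (= sum over removing one remaining piece with nothing left below it):
  1 left: {5}→1  {7}→1
  2 left: {5,7}→2  {6,7}→1
  3 left: {5,6,7}→3
  4 left: {4,5,6,7}→3
  5 left: {3,4,5,6,7}→3
  6 left: {2,3,4,5,6,7}→3
  placing 0:j first → 3 extensions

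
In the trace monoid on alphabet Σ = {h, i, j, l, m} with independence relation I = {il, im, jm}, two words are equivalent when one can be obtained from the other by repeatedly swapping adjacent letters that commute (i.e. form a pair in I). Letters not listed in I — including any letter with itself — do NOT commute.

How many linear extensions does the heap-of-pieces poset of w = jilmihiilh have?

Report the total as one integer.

18

drop 0:j onto floor
drop 1:i onto {0:j}
drop 2:l onto {0:j}
drop 3:m onto {2:l}
drop 4:i onto {1:i}
drop 5:h onto {3:m, 4:i}
drop 6:i onto {5:h}
drop 7:i onto {6:i}
drop 8:l onto {5:h}
drop 9:h onto {7:i, 8:l}
ground layer = {0:j}
drop-orders for the pieces not yet dropped (sum over which currently-grounded one goes next):
  1 to go: {9} 1
  2 to go: {7,9} 1  {8,9} 1
  3 to go: {6,7,9} 1  {7,8,9} 2
  4 to go: {6,7,8,9} 3
  5 to go: {5,6,7,8,9} 3
  6 to go: {3,5,6,7,8,9} 3  {4,5,6,7,8,9} 3
  7 to go: {1,4,5,6,7,8,9} 3  {2,3,5,6,7,8,9} 3  {3,4,5,6,7,8,9} 6
  8 to go: {1,3,4,5,6,7,8,9} 9  {2,3,4,5,6,7,8,9} 9
  if 0:j drops first: 18 orders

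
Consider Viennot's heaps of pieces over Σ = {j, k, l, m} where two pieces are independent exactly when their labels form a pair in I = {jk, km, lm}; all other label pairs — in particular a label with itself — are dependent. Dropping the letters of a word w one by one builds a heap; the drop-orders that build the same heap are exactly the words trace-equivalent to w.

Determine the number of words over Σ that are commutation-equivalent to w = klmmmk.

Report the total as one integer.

0(k) covers ∅
1(l) covers 0:k
2(m) covers ∅
3(m) covers 2:m
4(m) covers 3:m
5(k) covers 1:l
floor of heap: 0:k, 2:m
completions by unplaced set U, small U first (add the entries for U minus each lowest piece of U):
  |U|=1: {4}:1  {5}:1
  |U|=2: {1,5}:1  {3,4}:1  {4,5}:2
  |U|=3: {0,1,5}:1  {1,4,5}:3  {2,3,4}:1  {3,4,5}:3
  |U|=4: {0,1,4,5}:4  {1,3,4,5}:6  {2,3,4,5}:4
  start at 0(k): 10
  start at 2(m): 10
sum over floor = 20

20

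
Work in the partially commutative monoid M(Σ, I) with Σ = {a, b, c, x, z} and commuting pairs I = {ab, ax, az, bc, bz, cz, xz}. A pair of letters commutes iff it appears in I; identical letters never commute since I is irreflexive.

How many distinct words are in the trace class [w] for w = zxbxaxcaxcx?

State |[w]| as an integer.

drop 0:z onto floor
drop 1:x onto floor
drop 2:b onto {1:x}
drop 3:x onto {2:b}
drop 4:a onto floor
drop 5:x onto {3:x}
drop 6:c onto {4:a, 5:x}
drop 7:a onto {6:c}
drop 8:x onto {6:c}
drop 9:c onto {7:a, 8:x}
drop 10:x onto {9:c}
ground layer = {0:z, 1:x, 4:a}
drop-orders for the pieces not yet dropped (sum over which currently-grounded one goes next):
  1 to go: {0} 1  {10} 1
  2 to go: {0,10} 2  {9,10} 1
  3 to go: {0,9,10} 3  {7,9,10} 1  {8,9,10} 1
  4 to go: {0,7,9,10} 4  {0,8,9,10} 4  {7,8,9,10} 2
  5 to go: {0,7,8,9,10} 10  {6,7,8,9,10} 2
  6 to go: {0,6,7,8,9,10} 12  {4,6,7,8,9,10} 2  {5,6,7,8,9,10} 2
  7 to go: {0,4,6,7,8,9,10} 14  {0,5,6,7,8,9,10} 14  {3,5,6,7,8,9,10} 2  {4,5,6,7,8,9,10} 4
  8 to go: {0,3,5,6,7,8,9,10} 16  {0,4,5,6,7,8,9,10} 32  {2,3,5,6,7,8,9,10} 2  {3,4,5,6,7,8,9,10} 6
  9 to go: {0,2,3,5,6,7,8,9,10} 18  {0,3,4,5,6,7,8,9,10} 54  {1,2,3,5,6,7,8,9,10} 2  {2,3,4,5,6,7,8,9,10} 8
  if 0:z drops first: 10 orders
  if 1:x drops first: 80 orders
  if 4:a drops first: 20 orders
heap linearizations: 110

110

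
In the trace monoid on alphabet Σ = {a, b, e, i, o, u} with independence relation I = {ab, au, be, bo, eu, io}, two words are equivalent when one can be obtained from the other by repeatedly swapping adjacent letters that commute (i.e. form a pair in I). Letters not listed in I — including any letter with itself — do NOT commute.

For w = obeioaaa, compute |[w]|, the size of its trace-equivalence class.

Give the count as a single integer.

7

drop 0:o onto floor
drop 1:b onto floor
drop 2:e onto {0:o}
drop 3:i onto {1:b, 2:e}
drop 4:o onto {2:e}
drop 5:a onto {3:i, 4:o}
drop 6:a onto {5:a}
drop 7:a onto {6:a}
ground layer = {0:o, 1:b}
drop-orders for the pieces not yet dropped (sum over which currently-grounded one goes next):
  1 to go: {7} 1
  2 to go: {6,7} 1
  3 to go: {5,6,7} 1
  4 to go: {3,5,6,7} 1  {4,5,6,7} 1
  5 to go: {1,3,5,6,7} 1  {3,4,5,6,7} 2
  6 to go: {1,3,4,5,6,7} 3  {2,3,4,5,6,7} 2
  if 0:o drops first: 5 orders
  if 1:b drops first: 2 orders
heap linearizations: 7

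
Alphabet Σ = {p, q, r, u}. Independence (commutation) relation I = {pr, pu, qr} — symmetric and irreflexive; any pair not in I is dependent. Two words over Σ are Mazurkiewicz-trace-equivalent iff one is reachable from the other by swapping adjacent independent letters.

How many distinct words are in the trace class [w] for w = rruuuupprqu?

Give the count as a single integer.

0(r) covers ∅
1(r) covers 0:r
2(u) covers 1:r
3(u) covers 2:u
4(u) covers 3:u
5(u) covers 4:u
6(p) covers ∅
7(p) covers 6:p
8(r) covers 5:u
9(q) covers 5:u, 7:p
10(u) covers 8:r, 9:q
floor of heap: 0:r, 6:p
completions by unplaced set U, small U first (add the entries for U minus each lowest piece of U):
  |U|=1: {10}:1
  |U|=2: {8,10}:1  {9,10}:1
  |U|=3: {7,9,10}:1  {8,9,10}:2
  |U|=4: {5,8,9,10}:2  {6,7,9,10}:1  {7,8,9,10}:3
  |U|=5: {4,5,8,9,10}:2  {5,7,8,9,10}:5  {6,7,8,9,10}:4
  |U|=6: {3,4,5,8,9,10}:2  {4,5,7,8,9,10}:7  {5,6,7,8,9,10}:9
  |U|=7: {2,3,4,5,8,9,10}:2  {3,4,5,7,8,9,10}:9  {4,5,6,7,8,9,10}:16
  |U|=8: {1,2,3,4,5,8,9,10}:2  {2,3,4,5,7,8,9,10}:11  {3,4,5,6,7,8,9,10}:25
  |U|=9: {0,1,2,3,4,5,8,9,10}:2  {1,2,3,4,5,7,8,9,10}:13  {2,3,4,5,6,7,8,9,10}:36
  start at 0(r): 49
  start at 6(p): 15
sum over floor = 64

64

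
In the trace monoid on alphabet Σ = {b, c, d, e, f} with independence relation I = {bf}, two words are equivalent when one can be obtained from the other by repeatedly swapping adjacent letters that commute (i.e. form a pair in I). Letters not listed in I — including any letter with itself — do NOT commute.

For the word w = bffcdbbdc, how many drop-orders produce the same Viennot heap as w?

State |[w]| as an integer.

3

piece 0:b — minimal
piece 1:f — minimal
piece 2:f rests on {1:f}
piece 3:c rests on {0:b, 2:f}
piece 4:d rests on {3:c}
piece 5:b rests on {4:d}
piece 6:b rests on {5:b}
piece 7:d rests on {6:b}
piece 8:c rests on {7:d}
minimal pieces: {0:b, 1:f}
ways to finish when only these pieces remain (= sum over removing one remaining piece with nothing left below it):
  1 left: {8}→1
  2 left: {7,8}→1
  3 left: {6,7,8}→1
  4 left: {5,6,7,8}→1
  5 left: {4,5,6,7,8}→1
  6 left: {3,4,5,6,7,8}→1
  7 left: {0,3,4,5,6,7,8}→1  {2,3,4,5,6,7,8}→1
  placing 0:b first → 1 extensions
  placing 1:f first → 2 extensions
total linear extensions = 3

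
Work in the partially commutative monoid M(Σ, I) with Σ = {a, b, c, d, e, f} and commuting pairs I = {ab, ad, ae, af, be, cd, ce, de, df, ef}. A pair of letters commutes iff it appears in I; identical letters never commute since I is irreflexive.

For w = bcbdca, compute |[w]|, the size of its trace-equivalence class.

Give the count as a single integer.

0(b) covers ∅
1(c) covers 0:b
2(b) covers 1:c
3(d) covers 2:b
4(c) covers 2:b
5(a) covers 4:c
floor of heap: 0:b
completions by unplaced set U, small U first (add the entries for U minus each lowest piece of U):
  |U|=1: {3}:1  {5}:1
  |U|=2: {3,5}:2  {4,5}:1
  |U|=3: {3,4,5}:3
  |U|=4: {2,3,4,5}:3
  start at 0(b): 3

3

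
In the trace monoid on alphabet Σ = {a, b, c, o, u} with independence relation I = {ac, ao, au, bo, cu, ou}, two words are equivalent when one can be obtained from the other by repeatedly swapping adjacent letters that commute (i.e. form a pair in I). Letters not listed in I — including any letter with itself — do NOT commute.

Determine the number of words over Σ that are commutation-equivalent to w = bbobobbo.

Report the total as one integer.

#0=b has no predecessor
#1=b depends on [0:b]
#2=o has no predecessor
#3=b depends on [1:b]
#4=o depends on [2:o]
#5=b depends on [3:b]
#6=b depends on [5:b]
#7=o depends on [4:o]
sources: [0:b, 2:o]
N(rest) = Σ N(rest − s) over sources s of rest; N(one piece) = 1:
  size 1 → [6]=1  [7]=1
  size 2 → [4,7]=1  [5,6]=1  [6,7]=2
  size 3 → [2,4,7]=1  [3,5,6]=1  [4,6,7]=3  [5,6,7]=3
  size 4 → [1,3,5,6]=1  [2,4,6,7]=4  [3,5,6,7]=4  [4,5,6,7]=6
  size 5 → [0,1,3,5,6]=1  [1,3,5,6,7]=5  [2,4,5,6,7]=10  [3,4,5,6,7]=10
  size 6 → [0,1,3,5,6,7]=6  [1,3,4,5,6,7]=15  [2,3,4,5,6,7]=20
  first=0(b) contributes 35
  first=2(o) contributes 21
|[w]| = 56

56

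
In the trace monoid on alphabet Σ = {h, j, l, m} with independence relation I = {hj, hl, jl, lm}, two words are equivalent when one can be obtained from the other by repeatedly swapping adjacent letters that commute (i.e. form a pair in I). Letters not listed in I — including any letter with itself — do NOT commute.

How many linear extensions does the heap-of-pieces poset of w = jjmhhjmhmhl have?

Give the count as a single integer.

#0=j has no predecessor
#1=j depends on [0:j]
#2=m depends on [1:j]
#3=h depends on [2:m]
#4=h depends on [3:h]
#5=j depends on [2:m]
#6=m depends on [4:h, 5:j]
#7=h depends on [6:m]
#8=m depends on [7:h]
#9=h depends on [8:m]
#10=l has no predecessor
sources: [0:j, 10:l]
N(rest) = Σ N(rest − s) over sources s of rest; N(one piece) = 1:
  size 1 → [9]=1  [10]=1
  size 2 → [8,9]=1  [9,10]=2
  size 3 → [7,8,9]=1  [8,9,10]=3
  size 4 → [6,7,8,9]=1  [7,8,9,10]=4
  size 5 → [4,6,7,8,9]=1  [5,6,7,8,9]=1  [6,7,8,9,10]=5
  size 6 → [3,4,6,7,8,9]=1  [4,5,6,7,8,9]=2  [4,6,7,8,9,10]=6  [5,6,7,8,9,10]=6
  size 7 → [3,4,5,6,7,8,9]=3  [3,4,6,7,8,9,10]=7  [4,5,6,7,8,9,10]=14
  size 8 → [2,3,4,5,6,7,8,9]=3  [3,4,5,6,7,8,9,10]=24
  size 9 → [1,2,3,4,5,6,7,8,9]=3  [2,3,4,5,6,7,8,9,10]=27
  first=0(j) contributes 30
  first=10(l) contributes 3
|[w]| = 33

33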